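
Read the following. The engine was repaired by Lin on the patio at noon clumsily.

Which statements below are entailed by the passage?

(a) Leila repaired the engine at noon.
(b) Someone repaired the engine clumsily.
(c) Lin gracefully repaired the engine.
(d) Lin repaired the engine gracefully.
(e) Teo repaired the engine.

(b)

(a) Not entailed — the passage has Lin repairing the engine, not Leila.
(b) Entailed — the original entails any weakening of itself; this just drops 'at noon', 'on the patio' and generalizes the agent.
(c) Not entailed — 'gracefully' adds a manner not in (and inconsistent with) the original.
(d) Not entailed — 'gracefully' adds a manner not in (and inconsistent with) the original.
(e) Not entailed — the passage has Lin repairing the engine, not Teo.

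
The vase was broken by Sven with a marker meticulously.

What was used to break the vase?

a marker

'with a marker' marks the instrument of the breaking event.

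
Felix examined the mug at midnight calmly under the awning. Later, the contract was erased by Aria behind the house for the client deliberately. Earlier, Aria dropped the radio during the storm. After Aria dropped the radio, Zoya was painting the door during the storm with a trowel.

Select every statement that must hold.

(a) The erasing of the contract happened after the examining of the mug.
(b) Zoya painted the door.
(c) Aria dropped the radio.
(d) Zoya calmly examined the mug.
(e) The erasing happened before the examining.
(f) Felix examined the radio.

(a) Entailed — the narrative places the examining before the erasing.
(b) Not entailed — 'was painting' is progressive on an accomplishment; it does not entail the completed 'painted'.
(c) Entailed — every conjunct here is already in the original dropping event.
(d) Not entailed — the passage has Felix examining the mug, not Zoya.
(e) Not entailed — the narrative places the examining before the erasing, not after.
(f) Not entailed — Felix examined the mug, not the radio; the radio belongs to the dropping event.

(a), (c)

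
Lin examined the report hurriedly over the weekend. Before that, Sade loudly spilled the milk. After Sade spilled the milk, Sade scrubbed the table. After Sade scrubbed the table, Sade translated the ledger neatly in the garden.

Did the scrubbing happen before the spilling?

no

The narrative orders the spilling before the scrubbing.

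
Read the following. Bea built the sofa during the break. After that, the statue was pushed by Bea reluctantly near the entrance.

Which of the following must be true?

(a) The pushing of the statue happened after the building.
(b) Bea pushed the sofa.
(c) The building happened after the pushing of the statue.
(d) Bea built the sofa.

(a) Entailed — the narrative places the building before the pushing.
(b) Not entailed — Bea pushed the statue, not the sofa; the sofa belongs to the building event.
(c) Not entailed — the narrative places the building before the pushing, not after.
(d) Entailed — the original entails any weakening of itself; this just drops 'during the break'.

(a), (d)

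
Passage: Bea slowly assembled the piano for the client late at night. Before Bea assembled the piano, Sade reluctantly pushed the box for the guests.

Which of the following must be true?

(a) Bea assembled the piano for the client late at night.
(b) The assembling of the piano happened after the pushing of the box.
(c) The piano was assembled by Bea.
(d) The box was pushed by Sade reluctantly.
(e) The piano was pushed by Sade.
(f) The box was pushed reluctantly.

(a), (b), (c), (d), (f)

(a) Entailed — dropping 'slowly' leaves a sub-description the original still satisfies.
(b) Entailed — the narrative places the pushing before the assembling.
(c) Entailed — the original entails any weakening of itself; this just drops 'for the client', 'slowly', 'late at night'.
(d) Entailed — dropping 'for the guests' leaves a sub-description the original still satisfies.
(e) Not entailed — Sade pushed the box, not the piano; the piano belongs to the assembling event.
(f) Entailed — every conjunct here is already in the original pushing event.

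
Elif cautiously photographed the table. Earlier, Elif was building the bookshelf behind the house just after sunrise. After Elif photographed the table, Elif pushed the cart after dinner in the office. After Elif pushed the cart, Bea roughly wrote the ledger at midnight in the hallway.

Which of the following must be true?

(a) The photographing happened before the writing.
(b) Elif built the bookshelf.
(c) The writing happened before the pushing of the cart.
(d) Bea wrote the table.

(a)

(a) Entailed — the narrative places the photographing before the writing.
(b) Not entailed — 'was building' is progressive on an accomplishment; it does not entail the completed 'built'.
(c) Not entailed — the narrative places the pushing before the writing, not after.
(d) Not entailed — Bea wrote the ledger, not the table; the table belongs to the photographing event.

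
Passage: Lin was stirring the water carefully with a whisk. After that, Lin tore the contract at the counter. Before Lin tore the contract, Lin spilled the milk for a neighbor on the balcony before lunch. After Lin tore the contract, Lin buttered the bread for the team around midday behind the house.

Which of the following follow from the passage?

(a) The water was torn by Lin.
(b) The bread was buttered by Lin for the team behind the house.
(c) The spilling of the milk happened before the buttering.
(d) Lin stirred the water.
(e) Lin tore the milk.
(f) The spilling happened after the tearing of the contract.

(a) Not entailed — Lin tore the contract, not the water; the water belongs to the stirring event.
(b) Entailed — this follows by dropping conjuncts from the buttering event's description.
(c) Entailed — the narrative places the spilling before the buttering.
(d) Entailed — 'stir' is an activity; 'was stirring' entails that some stirring happened, so 'stirred' holds.
(e) Not entailed — Lin tore the contract, not the milk; the milk belongs to the spilling event.
(f) Not entailed — the narrative places the spilling before the tearing, not after.

(b), (c), (d)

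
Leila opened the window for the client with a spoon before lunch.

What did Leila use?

'with a spoon' marks the instrument of the opening event.

a spoon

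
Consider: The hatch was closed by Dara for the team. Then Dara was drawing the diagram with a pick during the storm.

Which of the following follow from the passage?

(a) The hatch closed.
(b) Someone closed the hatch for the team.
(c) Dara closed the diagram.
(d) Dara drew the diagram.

(a) Entailed — 'Dara closed the hatch' is causative; it entails the inchoative 'the hatch closed'.
(b) Entailed — this follows by dropping conjuncts from the closing event's description.
(c) Not entailed — Dara closed the hatch, not the diagram; the diagram belongs to the drawing event.
(d) Not entailed — 'was drawing' is progressive on an accomplishment; it does not entail the completed 'drew'.

(a), (b)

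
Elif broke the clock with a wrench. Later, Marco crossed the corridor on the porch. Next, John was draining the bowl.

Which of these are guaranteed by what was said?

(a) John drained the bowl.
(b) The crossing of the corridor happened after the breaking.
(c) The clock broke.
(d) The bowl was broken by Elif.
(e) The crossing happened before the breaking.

(a) Not entailed — 'was draining' is progressive on an accomplishment; it does not entail the completed 'drained'.
(b) Entailed — the narrative places the breaking before the crossing.
(c) Entailed — 'Elif broke the clock' is causative; it entails the inchoative 'the clock broke'.
(d) Not entailed — Elif broke the clock, not the bowl; the bowl belongs to the draining event.
(e) Not entailed — the narrative places the breaking before the crossing, not after.

(b), (c)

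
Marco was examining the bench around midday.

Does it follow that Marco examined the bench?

yes

'examine' is atelic; if Marco was examining the bench, then Marco examined the bench (for some time).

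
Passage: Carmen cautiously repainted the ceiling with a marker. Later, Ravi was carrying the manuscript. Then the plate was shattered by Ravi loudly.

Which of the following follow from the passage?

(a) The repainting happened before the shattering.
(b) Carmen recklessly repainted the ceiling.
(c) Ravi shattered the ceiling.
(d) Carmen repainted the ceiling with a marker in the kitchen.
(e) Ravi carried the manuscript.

(a) Entailed — the narrative places the repainting before the shattering.
(b) Not entailed — 'recklessly' adds a manner not in (and inconsistent with) the original.
(c) Not entailed — Ravi shattered the plate, not the ceiling; the ceiling belongs to the repainting event.
(d) Not entailed — 'in the kitchen' adds information not in the original event.
(e) Entailed — 'carry' is an activity; 'was carrying' entails that some carrying happened, so 'carried' holds.

(a), (e)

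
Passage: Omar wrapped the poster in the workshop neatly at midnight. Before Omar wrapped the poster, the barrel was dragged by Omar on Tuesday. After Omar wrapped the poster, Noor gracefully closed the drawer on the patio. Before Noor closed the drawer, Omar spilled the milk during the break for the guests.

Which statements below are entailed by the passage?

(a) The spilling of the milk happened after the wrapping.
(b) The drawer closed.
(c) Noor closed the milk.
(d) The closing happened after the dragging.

(a) Not entailed — the narrative doesn't order the wrapping relative to the spilling.
(b) Entailed — 'Noor closed the drawer' is causative; it entails the inchoative 'the drawer closed'.
(c) Not entailed — Noor closed the drawer, not the milk; the milk belongs to the spilling event.
(d) Entailed — the narrative places the dragging before the closing.

(b), (d)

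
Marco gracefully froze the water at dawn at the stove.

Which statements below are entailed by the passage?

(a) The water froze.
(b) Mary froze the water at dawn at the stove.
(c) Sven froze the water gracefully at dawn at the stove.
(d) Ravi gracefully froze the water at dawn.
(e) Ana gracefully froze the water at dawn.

(a)

(a) Entailed — 'Marco froze the water' is causative; it entails the inchoative 'the water froze'.
(b) Not entailed — the passage has Marco freezing the water, not Mary.
(c) Not entailed — the passage has Marco freezing the water, not Sven.
(d) Not entailed — the passage has Marco freezing the water, not Ravi.
(e) Not entailed — the passage has Marco freezing the water, not Ana.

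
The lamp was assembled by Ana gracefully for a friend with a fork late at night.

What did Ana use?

'with a fork' marks the instrument of the assembling event.

a fork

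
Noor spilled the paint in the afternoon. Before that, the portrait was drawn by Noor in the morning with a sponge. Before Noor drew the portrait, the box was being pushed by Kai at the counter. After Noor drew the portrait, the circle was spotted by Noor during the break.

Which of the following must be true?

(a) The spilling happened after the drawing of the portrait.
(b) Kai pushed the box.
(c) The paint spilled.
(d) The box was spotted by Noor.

(a) Entailed — the narrative places the drawing before the spilling.
(b) Entailed — 'push' is an activity; 'was pushing' entails that some pushing happened, so 'pushed' holds.
(c) Entailed — 'Noor spilled the paint' is causative; it entails the inchoative 'the paint spilled'.
(d) Not entailed — Noor spotted the circle, not the box; the box belongs to the pushing event.

(a), (b), (c)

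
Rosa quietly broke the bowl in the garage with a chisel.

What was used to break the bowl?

a chisel

'with a chisel' marks the instrument of the breaking event.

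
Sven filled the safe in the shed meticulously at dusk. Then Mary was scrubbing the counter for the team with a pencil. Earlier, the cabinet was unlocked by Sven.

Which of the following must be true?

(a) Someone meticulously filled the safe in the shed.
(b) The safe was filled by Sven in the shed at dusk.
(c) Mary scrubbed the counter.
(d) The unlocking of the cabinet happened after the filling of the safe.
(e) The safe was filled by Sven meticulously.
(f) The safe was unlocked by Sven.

(a), (b), (c), (e)

(a) Entailed — this follows by dropping conjuncts from the filling event's description.
(b) Entailed — dropping 'meticulously' leaves a sub-description the original still satisfies.
(c) Entailed — 'scrub' is an activity; 'was scrubbing' entails that some scrubbing happened, so 'scrubbed' holds.
(d) Not entailed — the narrative doesn't order the filling relative to the unlocking.
(e) Entailed — every conjunct here is already in the original filling event.
(f) Not entailed — Sven unlocked the cabinet, not the safe; the safe belongs to the filling event.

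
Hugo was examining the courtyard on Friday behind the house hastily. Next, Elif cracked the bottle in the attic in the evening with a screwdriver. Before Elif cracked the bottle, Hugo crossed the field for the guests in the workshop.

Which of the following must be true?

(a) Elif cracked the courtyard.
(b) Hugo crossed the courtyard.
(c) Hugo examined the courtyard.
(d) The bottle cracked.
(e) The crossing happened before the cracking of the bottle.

(c), (d), (e)

(a) Not entailed — Elif cracked the bottle, not the courtyard; the courtyard belongs to the examining event.
(b) Not entailed — Hugo crossed the field, not the courtyard; the courtyard belongs to the examining event.
(c) Entailed — 'examine' is an activity; 'was examining' entails that some examining happened, so 'examined' holds.
(d) Entailed — 'Elif cracked the bottle' is causative; it entails the inchoative 'the bottle cracked'.
(e) Entailed — the narrative places the crossing before the cracking.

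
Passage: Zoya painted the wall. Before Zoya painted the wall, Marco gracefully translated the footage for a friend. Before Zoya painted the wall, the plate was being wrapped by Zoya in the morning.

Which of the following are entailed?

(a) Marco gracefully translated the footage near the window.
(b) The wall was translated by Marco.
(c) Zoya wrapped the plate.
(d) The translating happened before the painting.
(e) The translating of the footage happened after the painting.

(d)

(a) Not entailed — 'near the window' adds information not in the original event.
(b) Not entailed — Marco translated the footage, not the wall; the wall belongs to the painting event.
(c) Not entailed — 'was wrapping' is progressive on an accomplishment; it does not entail the completed 'wrapped'.
(d) Entailed — the narrative places the translating before the painting.
(e) Not entailed — the narrative places the translating before the painting, not after.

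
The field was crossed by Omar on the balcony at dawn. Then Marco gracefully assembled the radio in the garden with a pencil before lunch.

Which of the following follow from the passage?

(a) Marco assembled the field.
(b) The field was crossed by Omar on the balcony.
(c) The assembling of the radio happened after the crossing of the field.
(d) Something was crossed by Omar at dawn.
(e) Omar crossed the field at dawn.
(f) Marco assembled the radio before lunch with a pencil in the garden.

(a) Not entailed — Marco assembled the radio, not the field; the field belongs to the crossing event.
(b) Entailed — this follows by dropping conjuncts from the crossing event's description.
(c) Entailed — the narrative places the crossing before the assembling.
(d) Entailed — every conjunct here is already in the original crossing event.
(e) Entailed — this follows by dropping conjuncts from the crossing event's description.
(f) Entailed — dropping 'gracefully' leaves a sub-description the original still satisfies.

(b), (c), (d), (e), (f)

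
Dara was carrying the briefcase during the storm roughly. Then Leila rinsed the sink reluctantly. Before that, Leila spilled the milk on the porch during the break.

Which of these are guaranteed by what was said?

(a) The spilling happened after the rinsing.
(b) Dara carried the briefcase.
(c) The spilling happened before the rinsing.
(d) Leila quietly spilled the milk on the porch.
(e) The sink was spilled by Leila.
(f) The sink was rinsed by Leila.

(a) Not entailed — the narrative places the spilling before the rinsing, not after.
(b) Entailed — 'carry' is an activity; 'was carrying' entails that some carrying happened, so 'carried' holds.
(c) Entailed — the narrative places the spilling before the rinsing.
(d) Not entailed — 'quietly' adds information not in the original event.
(e) Not entailed — Leila spilled the milk, not the sink; the sink belongs to the rinsing event.
(f) Entailed — this follows by dropping conjuncts from the rinsing event's description.

(b), (c), (f)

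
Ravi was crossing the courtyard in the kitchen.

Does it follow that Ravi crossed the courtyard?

no

'was crossing' is progressive; for an accomplishment like 'cross the courtyard', it doesn't entail completion.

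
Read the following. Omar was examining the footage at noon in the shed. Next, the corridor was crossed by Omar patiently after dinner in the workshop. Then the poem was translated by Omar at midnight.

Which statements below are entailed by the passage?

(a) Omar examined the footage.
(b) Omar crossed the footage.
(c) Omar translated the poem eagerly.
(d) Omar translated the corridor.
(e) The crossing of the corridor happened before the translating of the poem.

(a) Entailed — 'examine' is an activity; 'was examining' entails that some examining happened, so 'examined' holds.
(b) Not entailed — Omar crossed the corridor, not the footage; the footage belongs to the examining event.
(c) Not entailed — 'eagerly' adds information not in the original event.
(d) Not entailed — Omar translated the poem, not the corridor; the corridor belongs to the crossing event.
(e) Entailed — the narrative places the crossing before the translating.

(a), (e)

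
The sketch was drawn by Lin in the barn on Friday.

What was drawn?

the sketch

'the sketch' marks the patient of the drawing event.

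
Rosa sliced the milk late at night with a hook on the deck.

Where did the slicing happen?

'on the deck' marks the location of the slicing event.

on the deck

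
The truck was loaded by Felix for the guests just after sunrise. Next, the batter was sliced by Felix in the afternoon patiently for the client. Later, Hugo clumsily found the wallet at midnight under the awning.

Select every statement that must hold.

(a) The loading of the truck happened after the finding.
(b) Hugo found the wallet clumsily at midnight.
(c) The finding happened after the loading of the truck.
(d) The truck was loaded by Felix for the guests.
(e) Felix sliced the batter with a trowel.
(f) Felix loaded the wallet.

(a) Not entailed — the narrative places the loading before the finding, not after.
(b) Entailed — the original entails any weakening of itself; this just drops 'under the awning'.
(c) Entailed — the narrative places the loading before the finding.
(d) Entailed — this follows by dropping conjuncts from the loading event's description.
(e) Not entailed — 'with a trowel' adds information not in the original event.
(f) Not entailed — Felix loaded the truck, not the wallet; the wallet belongs to the finding event.

(b), (c), (d)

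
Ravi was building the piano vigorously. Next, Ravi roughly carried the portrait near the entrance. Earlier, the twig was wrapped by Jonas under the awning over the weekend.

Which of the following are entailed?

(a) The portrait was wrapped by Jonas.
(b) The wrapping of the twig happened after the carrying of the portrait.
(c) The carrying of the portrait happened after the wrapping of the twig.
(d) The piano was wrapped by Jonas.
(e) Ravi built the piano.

(c)

(a) Not entailed — Jonas wrapped the twig, not the portrait; the portrait belongs to the carrying event.
(b) Not entailed — the narrative places the wrapping before the carrying, not after.
(c) Entailed — the narrative places the wrapping before the carrying.
(d) Not entailed — Jonas wrapped the twig, not the piano; the piano belongs to the building event.
(e) Not entailed — 'was building' is progressive on an accomplishment; it does not entail the completed 'built'.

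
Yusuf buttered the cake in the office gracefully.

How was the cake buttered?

gracefully

'gracefully' marks the manner of the buttering event.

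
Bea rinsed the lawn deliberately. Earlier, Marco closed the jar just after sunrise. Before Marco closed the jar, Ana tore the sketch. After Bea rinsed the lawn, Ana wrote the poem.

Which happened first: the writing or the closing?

The connectives place the closing before the writing.

the closing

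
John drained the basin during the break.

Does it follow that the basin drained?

'John drained the basin' is the causative; it entails the inchoative 'the basin drained'.

yes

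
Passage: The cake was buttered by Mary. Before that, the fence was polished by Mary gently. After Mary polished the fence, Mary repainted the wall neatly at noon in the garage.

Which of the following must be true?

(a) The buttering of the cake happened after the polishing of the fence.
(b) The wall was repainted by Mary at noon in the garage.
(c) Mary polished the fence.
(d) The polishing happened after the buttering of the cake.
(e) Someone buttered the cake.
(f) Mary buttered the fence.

(a), (b), (c), (e)

(a) Entailed — the narrative places the polishing before the buttering.
(b) Entailed — dropping 'neatly' leaves a sub-description the original still satisfies.
(c) Entailed — dropping 'gently' leaves a sub-description the original still satisfies.
(d) Not entailed — the narrative places the polishing before the buttering, not after.
(e) Entailed — the original entails any weakening of itself; this just generalizes the agent.
(f) Not entailed — Mary buttered the cake, not the fence; the fence belongs to the polishing event.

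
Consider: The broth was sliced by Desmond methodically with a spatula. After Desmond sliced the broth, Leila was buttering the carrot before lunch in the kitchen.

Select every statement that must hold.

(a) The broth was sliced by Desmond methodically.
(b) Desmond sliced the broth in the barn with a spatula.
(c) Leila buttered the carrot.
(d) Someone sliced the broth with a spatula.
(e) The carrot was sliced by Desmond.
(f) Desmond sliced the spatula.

(a) Entailed — dropping 'with a spatula' leaves a sub-description the original still satisfies.
(b) Not entailed — 'in the barn' adds information not in the original event.
(c) Not entailed — 'was buttering' is progressive on an accomplishment; it does not entail the completed 'buttered'.
(d) Entailed — every conjunct here is already in the original slicing event.
(e) Not entailed — Desmond sliced the broth, not the carrot; the carrot belongs to the buttering event.
(f) Not entailed — the spatula is the instrument, not what was sliced.

(a), (d)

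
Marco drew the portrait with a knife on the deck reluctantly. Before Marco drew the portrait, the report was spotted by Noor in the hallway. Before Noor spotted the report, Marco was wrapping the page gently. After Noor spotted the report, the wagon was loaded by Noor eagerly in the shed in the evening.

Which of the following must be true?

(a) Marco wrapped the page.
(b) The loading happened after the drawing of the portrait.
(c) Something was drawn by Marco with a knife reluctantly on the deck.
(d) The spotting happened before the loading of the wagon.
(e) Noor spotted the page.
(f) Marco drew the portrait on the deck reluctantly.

(a) Not entailed — 'was wrapping' is progressive on an accomplishment; it does not entail the completed 'wrapped'.
(b) Not entailed — the narrative doesn't order the drawing relative to the loading.
(c) Entailed — this follows by dropping conjuncts from the drawing event's description.
(d) Entailed — the narrative places the spotting before the loading.
(e) Not entailed — Noor spotted the report, not the page; the page belongs to the wrapping event.
(f) Entailed — every conjunct here is already in the original drawing event.

(c), (d), (f)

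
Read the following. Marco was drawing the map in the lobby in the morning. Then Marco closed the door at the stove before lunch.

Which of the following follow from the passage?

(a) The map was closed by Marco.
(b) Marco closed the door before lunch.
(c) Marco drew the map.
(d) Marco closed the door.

(b), (d)

(a) Not entailed — Marco closed the door, not the map; the map belongs to the drawing event.
(b) Entailed — dropping 'at the stove' leaves a sub-description the original still satisfies.
(c) Not entailed — 'was drawing' is progressive on an accomplishment; it does not entail the completed 'drew'.
(d) Entailed — dropping 'at the stove', 'before lunch' leaves a sub-description the original still satisfies.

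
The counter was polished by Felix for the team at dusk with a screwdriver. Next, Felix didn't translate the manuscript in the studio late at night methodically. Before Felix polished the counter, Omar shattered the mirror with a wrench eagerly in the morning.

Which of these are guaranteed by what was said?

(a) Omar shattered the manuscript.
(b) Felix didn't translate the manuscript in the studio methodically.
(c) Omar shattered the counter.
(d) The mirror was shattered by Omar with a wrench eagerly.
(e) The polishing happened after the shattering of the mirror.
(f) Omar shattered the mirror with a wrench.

(d), (e), (f)

(a) Not entailed — Omar shattered the mirror, not the manuscript; the manuscript belongs to the translating event.
(b) Not entailed — dropping 'late at night' under negation is not valid — the original leaves open that Felix translated the manuscript some other way.
(c) Not entailed — Omar shattered the mirror, not the counter; the counter belongs to the polishing event.
(d) Entailed — the original entails any weakening of itself; this just drops 'in the morning'.
(e) Entailed — the narrative places the shattering before the polishing.
(f) Entailed — the original entails any weakening of itself; this just drops 'in the morning', 'eagerly'.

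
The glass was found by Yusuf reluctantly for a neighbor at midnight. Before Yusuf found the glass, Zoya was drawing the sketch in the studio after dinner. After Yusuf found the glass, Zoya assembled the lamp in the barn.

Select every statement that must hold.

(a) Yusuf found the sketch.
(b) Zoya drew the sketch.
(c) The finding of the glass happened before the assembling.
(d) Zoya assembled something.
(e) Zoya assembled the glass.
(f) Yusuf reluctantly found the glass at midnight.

(c), (d), (f)

(a) Not entailed — Yusuf found the glass, not the sketch; the sketch belongs to the drawing event.
(b) Not entailed — 'was drawing' is progressive on an accomplishment; it does not entail the completed 'drew'.
(c) Entailed — the narrative places the finding before the assembling.
(d) Entailed — this follows by dropping conjuncts from the assembling event's description.
(e) Not entailed — Zoya assembled the lamp, not the glass; the glass belongs to the finding event.
(f) Entailed — the original entails any weakening of itself; this just drops 'for a neighbor'.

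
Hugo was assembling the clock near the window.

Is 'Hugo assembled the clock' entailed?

no

'was assembling' is progressive; for an accomplishment like 'assemble the clock', it doesn't entail completion.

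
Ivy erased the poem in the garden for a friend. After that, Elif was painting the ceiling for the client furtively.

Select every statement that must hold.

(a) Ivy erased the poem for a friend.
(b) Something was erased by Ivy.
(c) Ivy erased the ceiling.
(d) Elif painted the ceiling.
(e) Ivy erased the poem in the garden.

(a), (b), (e)

(a) Entailed — this follows by dropping conjuncts from the erasing event's description.
(b) Entailed — the original entails any weakening of itself; this just drops 'in the garden', 'for a friend' and generalizes the patient.
(c) Not entailed — Ivy erased the poem, not the ceiling; the ceiling belongs to the painting event.
(d) Not entailed — 'was painting' is progressive on an accomplishment; it does not entail the completed 'painted'.
(e) Entailed — every conjunct here is already in the original erasing event.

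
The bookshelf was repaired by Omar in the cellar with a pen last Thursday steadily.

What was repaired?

'the bookshelf' marks the patient of the repairing event.

the bookshelf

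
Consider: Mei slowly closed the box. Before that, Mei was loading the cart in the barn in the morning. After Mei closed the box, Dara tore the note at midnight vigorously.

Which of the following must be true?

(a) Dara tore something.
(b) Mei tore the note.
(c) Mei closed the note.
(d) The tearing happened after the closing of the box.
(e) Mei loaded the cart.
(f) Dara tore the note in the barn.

(a), (d)

(a) Entailed — every conjunct here is already in the original tearing event.
(b) Not entailed — the passage has Dara tearing the note, not Mei.
(c) Not entailed — Mei closed the box, not the note; the note belongs to the tearing event.
(d) Entailed — the narrative places the closing before the tearing.
(e) Not entailed — 'was loading' is progressive on an accomplishment; it does not entail the completed 'loaded'.
(f) Not entailed — 'in the barn' adds information not in the original event.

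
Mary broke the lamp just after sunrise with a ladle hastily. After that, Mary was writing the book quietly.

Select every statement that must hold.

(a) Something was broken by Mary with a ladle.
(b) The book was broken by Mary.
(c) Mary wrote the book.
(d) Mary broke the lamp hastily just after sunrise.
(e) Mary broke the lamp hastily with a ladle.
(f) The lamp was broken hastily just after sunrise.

(a) Entailed — the original entails any weakening of itself; this just drops 'just after sunrise', 'hastily' and generalizes the patient.
(b) Not entailed — Mary broke the lamp, not the book; the book belongs to the writing event.
(c) Not entailed — 'was writing' is progressive on an accomplishment; it does not entail the completed 'wrote'.
(d) Entailed — every conjunct here is already in the original breaking event.
(e) Entailed — dropping 'just after sunrise' leaves a sub-description the original still satisfies.
(f) Entailed — the original entails any weakening of itself; this just drops 'with a ladle' and generalizes the agent.

(a), (d), (e), (f)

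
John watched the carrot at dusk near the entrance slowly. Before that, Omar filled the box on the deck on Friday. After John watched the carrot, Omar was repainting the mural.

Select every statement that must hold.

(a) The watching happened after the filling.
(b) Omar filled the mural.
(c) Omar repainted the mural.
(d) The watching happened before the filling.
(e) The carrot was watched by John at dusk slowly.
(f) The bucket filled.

(a) Entailed — the narrative places the filling before the watching.
(b) Not entailed — Omar filled the box, not the mural; the mural belongs to the repainting event.
(c) Not entailed — 'was repainting' is progressive on an accomplishment; it does not entail the completed 'repainted'.
(d) Not entailed — the narrative places the filling before the watching, not after.
(e) Entailed — dropping 'near the entrance' leaves a sub-description the original still satisfies.
(f) Not entailed — the box is what filled, not the bucket.

(a), (e)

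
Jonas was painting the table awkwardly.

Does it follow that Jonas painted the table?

no

'was painting' is progressive; for an accomplishment like 'paint the table', it doesn't entail completion.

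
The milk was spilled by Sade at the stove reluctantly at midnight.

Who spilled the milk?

'Sade' marks the agent of the spilling event.

Sade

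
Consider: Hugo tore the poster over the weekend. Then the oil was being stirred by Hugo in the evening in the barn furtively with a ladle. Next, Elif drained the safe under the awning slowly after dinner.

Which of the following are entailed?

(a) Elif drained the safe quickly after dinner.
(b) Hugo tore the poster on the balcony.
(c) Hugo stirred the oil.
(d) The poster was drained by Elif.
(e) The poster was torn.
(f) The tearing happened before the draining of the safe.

(c), (e), (f)

(a) Not entailed — 'quickly' adds a manner not in (and inconsistent with) the original.
(b) Not entailed — 'on the balcony' adds information not in the original event.
(c) Entailed — 'stir' is an activity; 'was stirring' entails that some stirring happened, so 'stirred' holds.
(d) Not entailed — Elif drained the safe, not the poster; the poster belongs to the tearing event.
(e) Entailed — the original entails any weakening of itself; this just drops 'over the weekend' and generalizes the agent.
(f) Entailed — the narrative places the tearing before the draining.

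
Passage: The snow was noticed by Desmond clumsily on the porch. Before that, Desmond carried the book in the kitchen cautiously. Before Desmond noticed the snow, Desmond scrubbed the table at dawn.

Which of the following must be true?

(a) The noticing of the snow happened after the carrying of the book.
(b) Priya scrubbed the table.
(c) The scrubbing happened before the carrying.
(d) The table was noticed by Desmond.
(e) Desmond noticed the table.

(a)

(a) Entailed — the narrative places the carrying before the noticing.
(b) Not entailed — the passage has Desmond scrubbing the table, not Priya.
(c) Not entailed — the narrative doesn't order the scrubbing relative to the carrying.
(d) Not entailed — Desmond noticed the snow, not the table; the table belongs to the scrubbing event.
(e) Not entailed — Desmond noticed the snow, not the table; the table belongs to the scrubbing event.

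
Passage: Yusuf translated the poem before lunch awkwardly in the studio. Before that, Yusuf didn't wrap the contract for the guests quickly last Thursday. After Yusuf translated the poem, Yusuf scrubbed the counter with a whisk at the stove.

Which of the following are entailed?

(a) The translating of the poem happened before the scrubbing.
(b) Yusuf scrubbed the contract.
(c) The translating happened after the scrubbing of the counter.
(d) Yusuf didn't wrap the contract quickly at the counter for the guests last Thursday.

(a) Entailed — the narrative places the translating before the scrubbing.
(b) Not entailed — Yusuf scrubbed the counter, not the contract; the contract belongs to the wrapping event.
(c) Not entailed — the narrative places the translating before the scrubbing, not after.
(d) Entailed — under negation, adding a further restriction is entailed: if no such wrapping event occurred, none occurred at the counter either.

(a), (d)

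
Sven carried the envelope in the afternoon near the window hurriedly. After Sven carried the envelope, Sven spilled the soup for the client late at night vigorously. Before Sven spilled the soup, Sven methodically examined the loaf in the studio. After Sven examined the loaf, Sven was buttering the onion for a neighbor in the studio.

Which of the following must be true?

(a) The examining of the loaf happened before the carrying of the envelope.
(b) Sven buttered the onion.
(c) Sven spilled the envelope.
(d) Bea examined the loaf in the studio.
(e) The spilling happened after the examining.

(e)

(a) Not entailed — the narrative doesn't order the examining relative to the carrying.
(b) Not entailed — 'was buttering' is progressive on an accomplishment; it does not entail the completed 'buttered'.
(c) Not entailed — Sven spilled the soup, not the envelope; the envelope belongs to the carrying event.
(d) Not entailed — the passage has Sven examining the loaf, not Bea.
(e) Entailed — the narrative places the examining before the spilling.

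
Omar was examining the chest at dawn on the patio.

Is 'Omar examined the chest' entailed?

'examine' is atelic; if Omar was examining the chest, then Omar examined the chest (for some time).

yes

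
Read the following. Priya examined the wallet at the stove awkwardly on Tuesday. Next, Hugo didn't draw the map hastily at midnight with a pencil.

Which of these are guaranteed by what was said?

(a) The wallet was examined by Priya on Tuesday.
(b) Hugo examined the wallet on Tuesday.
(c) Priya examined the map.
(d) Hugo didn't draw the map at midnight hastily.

(a) Entailed — this follows by dropping conjuncts from the examining event's description.
(b) Not entailed — the passage has Priya examining the wallet, not Hugo.
(c) Not entailed — Priya examined the wallet, not the map; the map belongs to the drawing event.
(d) Not entailed — dropping 'with a pencil' under negation is not valid — the original leaves open that Hugo drew the map some other way.

(a)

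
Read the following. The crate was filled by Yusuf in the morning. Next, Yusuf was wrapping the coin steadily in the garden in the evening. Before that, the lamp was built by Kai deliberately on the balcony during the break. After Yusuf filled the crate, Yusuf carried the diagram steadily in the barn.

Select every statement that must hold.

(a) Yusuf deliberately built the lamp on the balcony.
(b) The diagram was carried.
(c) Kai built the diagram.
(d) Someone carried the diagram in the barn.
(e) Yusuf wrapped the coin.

(a) Not entailed — the passage has Kai building the lamp, not Yusuf.
(b) Entailed — this follows by dropping conjuncts from the carrying event's description.
(c) Not entailed — Kai built the lamp, not the diagram; the diagram belongs to the carrying event.
(d) Entailed — the original entails any weakening of itself; this just drops 'steadily' and generalizes the agent.
(e) Not entailed — 'was wrapping' is progressive on an accomplishment; it does not entail the completed 'wrapped'.

(b), (d)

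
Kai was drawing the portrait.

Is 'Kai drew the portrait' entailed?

no

'was drawing' is progressive; for an accomplishment like 'draw the portrait', it doesn't entail completion.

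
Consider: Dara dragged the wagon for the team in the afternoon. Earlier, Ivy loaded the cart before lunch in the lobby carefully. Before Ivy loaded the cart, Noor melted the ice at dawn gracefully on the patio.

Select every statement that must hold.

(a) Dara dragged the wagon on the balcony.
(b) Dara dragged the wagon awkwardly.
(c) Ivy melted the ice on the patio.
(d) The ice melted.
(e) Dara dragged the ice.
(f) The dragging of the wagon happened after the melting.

(d), (f)

(a) Not entailed — 'on the balcony' adds information not in the original event.
(b) Not entailed — 'awkwardly' adds information not in the original event.
(c) Not entailed — the passage has Noor melting the ice, not Ivy.
(d) Entailed — 'Noor melted the ice' is causative; it entails the inchoative 'the ice melted'.
(e) Not entailed — Dara dragged the wagon, not the ice; the ice belongs to the melting event.
(f) Entailed — the narrative places the melting before the dragging.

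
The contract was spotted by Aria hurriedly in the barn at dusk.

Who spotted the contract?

'Aria' marks the agent of the spotting event.

Aria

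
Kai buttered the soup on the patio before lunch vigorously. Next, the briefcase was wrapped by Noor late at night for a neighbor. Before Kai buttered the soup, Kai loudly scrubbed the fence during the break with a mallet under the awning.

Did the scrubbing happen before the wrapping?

The narrative orders the scrubbing before the wrapping.

yes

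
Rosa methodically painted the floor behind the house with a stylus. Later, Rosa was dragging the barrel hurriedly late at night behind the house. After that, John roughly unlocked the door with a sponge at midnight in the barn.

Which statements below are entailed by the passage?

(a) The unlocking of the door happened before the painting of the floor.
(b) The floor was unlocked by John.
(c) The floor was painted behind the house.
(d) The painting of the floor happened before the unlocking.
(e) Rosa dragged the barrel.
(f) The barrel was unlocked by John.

(a) Not entailed — the narrative places the painting before the unlocking, not after.
(b) Not entailed — John unlocked the door, not the floor; the floor belongs to the painting event.
(c) Entailed — the original entails any weakening of itself; this just drops 'methodically', 'with a stylus' and generalizes the agent.
(d) Entailed — the narrative places the painting before the unlocking.
(e) Entailed — 'drag' is an activity; 'was dragging' entails that some dragging happened, so 'dragged' holds.
(f) Not entailed — John unlocked the door, not the barrel; the barrel belongs to the dragging event.

(c), (d), (e)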